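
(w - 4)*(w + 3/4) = w^2 - 13*w/4 - 3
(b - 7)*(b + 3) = b^2 - 4*b - 21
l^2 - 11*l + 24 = (l - 8)*(l - 3)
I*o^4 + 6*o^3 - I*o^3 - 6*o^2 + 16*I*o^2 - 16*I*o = o*(o - 8*I)*(o + 2*I)*(I*o - I)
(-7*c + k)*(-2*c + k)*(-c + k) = -14*c^3 + 23*c^2*k - 10*c*k^2 + k^3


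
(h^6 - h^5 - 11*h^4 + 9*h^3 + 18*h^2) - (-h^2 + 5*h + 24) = h^6 - h^5 - 11*h^4 + 9*h^3 + 19*h^2 - 5*h - 24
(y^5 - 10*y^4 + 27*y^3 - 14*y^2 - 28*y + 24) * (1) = y^5 - 10*y^4 + 27*y^3 - 14*y^2 - 28*y + 24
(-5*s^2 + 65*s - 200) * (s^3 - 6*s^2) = -5*s^5 + 95*s^4 - 590*s^3 + 1200*s^2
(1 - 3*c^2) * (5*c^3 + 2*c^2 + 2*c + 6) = -15*c^5 - 6*c^4 - c^3 - 16*c^2 + 2*c + 6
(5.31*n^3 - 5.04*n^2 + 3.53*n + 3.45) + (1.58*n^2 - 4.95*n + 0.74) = 5.31*n^3 - 3.46*n^2 - 1.42*n + 4.19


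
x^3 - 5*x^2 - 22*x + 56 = (x - 7)*(x - 2)*(x + 4)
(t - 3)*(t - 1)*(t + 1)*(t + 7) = t^4 + 4*t^3 - 22*t^2 - 4*t + 21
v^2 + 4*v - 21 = (v - 3)*(v + 7)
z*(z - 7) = z^2 - 7*z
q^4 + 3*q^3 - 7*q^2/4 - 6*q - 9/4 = (q - 3/2)*(q + 1/2)*(q + 1)*(q + 3)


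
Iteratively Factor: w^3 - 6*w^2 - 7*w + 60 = (w - 5)*(w^2 - w - 12) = (w - 5)*(w + 3)*(w - 4)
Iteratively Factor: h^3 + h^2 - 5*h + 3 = (h - 1)*(h^2 + 2*h - 3) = (h - 1)*(h + 3)*(h - 1)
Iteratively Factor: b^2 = (b)*(b)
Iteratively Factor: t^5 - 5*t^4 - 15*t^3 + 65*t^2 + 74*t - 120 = (t - 1)*(t^4 - 4*t^3 - 19*t^2 + 46*t + 120) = (t - 1)*(t + 3)*(t^3 - 7*t^2 + 2*t + 40) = (t - 4)*(t - 1)*(t + 3)*(t^2 - 3*t - 10) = (t - 5)*(t - 4)*(t - 1)*(t + 3)*(t + 2)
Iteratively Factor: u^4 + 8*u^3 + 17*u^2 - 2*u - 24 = (u + 3)*(u^3 + 5*u^2 + 2*u - 8) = (u + 3)*(u + 4)*(u^2 + u - 2) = (u - 1)*(u + 3)*(u + 4)*(u + 2)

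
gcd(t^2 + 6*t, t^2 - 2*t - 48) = t + 6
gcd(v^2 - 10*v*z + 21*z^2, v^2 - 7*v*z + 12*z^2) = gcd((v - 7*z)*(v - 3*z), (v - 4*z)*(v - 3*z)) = -v + 3*z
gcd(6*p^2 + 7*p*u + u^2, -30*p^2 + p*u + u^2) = 6*p + u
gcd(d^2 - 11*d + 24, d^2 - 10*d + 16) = d - 8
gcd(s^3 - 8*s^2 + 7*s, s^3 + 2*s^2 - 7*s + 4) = s - 1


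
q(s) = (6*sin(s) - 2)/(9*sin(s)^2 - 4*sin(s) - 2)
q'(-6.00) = -2.33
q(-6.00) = 0.13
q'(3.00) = 2.78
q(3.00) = 0.48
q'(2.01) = 4.38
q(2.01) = 1.96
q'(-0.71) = -2.56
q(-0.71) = -1.33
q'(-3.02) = 13.07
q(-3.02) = 1.97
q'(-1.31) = -0.26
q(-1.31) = -0.76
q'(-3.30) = 2.67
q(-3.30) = 0.44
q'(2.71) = 2.97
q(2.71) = -0.24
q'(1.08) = -6.57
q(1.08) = 2.24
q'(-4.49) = 1.13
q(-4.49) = 1.45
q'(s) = (-18*sin(s)*cos(s) + 4*cos(s))*(6*sin(s) - 2)/(9*sin(s)^2 - 4*sin(s) - 2)^2 + 6*cos(s)/(9*sin(s)^2 - 4*sin(s) - 2)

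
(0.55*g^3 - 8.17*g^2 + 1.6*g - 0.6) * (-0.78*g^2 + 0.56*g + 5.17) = -0.429*g^5 + 6.6806*g^4 - 2.9797*g^3 - 40.8749*g^2 + 7.936*g - 3.102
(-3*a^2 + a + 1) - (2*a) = -3*a^2 - a + 1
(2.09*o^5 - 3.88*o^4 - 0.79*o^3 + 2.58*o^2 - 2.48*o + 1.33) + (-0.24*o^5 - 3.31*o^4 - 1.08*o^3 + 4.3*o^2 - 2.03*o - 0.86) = 1.85*o^5 - 7.19*o^4 - 1.87*o^3 + 6.88*o^2 - 4.51*o + 0.47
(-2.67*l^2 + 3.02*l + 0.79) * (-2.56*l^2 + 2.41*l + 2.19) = 6.8352*l^4 - 14.1659*l^3 - 0.591499999999999*l^2 + 8.5177*l + 1.7301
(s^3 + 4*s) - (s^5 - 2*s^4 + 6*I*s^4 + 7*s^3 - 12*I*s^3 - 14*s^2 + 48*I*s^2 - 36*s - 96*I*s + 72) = -s^5 + 2*s^4 - 6*I*s^4 - 6*s^3 + 12*I*s^3 + 14*s^2 - 48*I*s^2 + 40*s + 96*I*s - 72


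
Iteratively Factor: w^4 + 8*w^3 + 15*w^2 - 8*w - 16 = (w + 1)*(w^3 + 7*w^2 + 8*w - 16) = (w - 1)*(w + 1)*(w^2 + 8*w + 16) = (w - 1)*(w + 1)*(w + 4)*(w + 4)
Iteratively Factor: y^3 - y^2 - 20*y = (y)*(y^2 - y - 20) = y*(y - 5)*(y + 4)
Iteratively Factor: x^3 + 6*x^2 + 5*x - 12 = (x + 3)*(x^2 + 3*x - 4) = (x + 3)*(x + 4)*(x - 1)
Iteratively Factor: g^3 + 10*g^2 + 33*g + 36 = (g + 3)*(g^2 + 7*g + 12) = (g + 3)^2*(g + 4)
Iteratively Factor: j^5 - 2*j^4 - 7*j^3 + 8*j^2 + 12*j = (j - 2)*(j^4 - 7*j^2 - 6*j) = j*(j - 2)*(j^3 - 7*j - 6) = j*(j - 2)*(j + 2)*(j^2 - 2*j - 3) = j*(j - 3)*(j - 2)*(j + 2)*(j + 1)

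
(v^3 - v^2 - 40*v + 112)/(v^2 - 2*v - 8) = (v^2 + 3*v - 28)/(v + 2)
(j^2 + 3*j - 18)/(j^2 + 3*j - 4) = (j^2 + 3*j - 18)/(j^2 + 3*j - 4)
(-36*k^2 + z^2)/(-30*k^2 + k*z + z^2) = (-6*k + z)/(-5*k + z)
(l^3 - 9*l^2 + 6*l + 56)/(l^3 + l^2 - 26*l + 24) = (l^2 - 5*l - 14)/(l^2 + 5*l - 6)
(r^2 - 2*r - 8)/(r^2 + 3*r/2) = 2*(r^2 - 2*r - 8)/(r*(2*r + 3))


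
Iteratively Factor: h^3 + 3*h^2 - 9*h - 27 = (h - 3)*(h^2 + 6*h + 9) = (h - 3)*(h + 3)*(h + 3)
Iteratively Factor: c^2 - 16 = (c - 4)*(c + 4)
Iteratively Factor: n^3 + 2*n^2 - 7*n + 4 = (n + 4)*(n^2 - 2*n + 1) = (n - 1)*(n + 4)*(n - 1)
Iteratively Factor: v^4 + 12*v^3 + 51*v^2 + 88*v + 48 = (v + 1)*(v^3 + 11*v^2 + 40*v + 48) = (v + 1)*(v + 4)*(v^2 + 7*v + 12) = (v + 1)*(v + 3)*(v + 4)*(v + 4)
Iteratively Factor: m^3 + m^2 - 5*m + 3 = (m - 1)*(m^2 + 2*m - 3) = (m - 1)*(m + 3)*(m - 1)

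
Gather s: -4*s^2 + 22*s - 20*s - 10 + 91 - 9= -4*s^2 + 2*s + 72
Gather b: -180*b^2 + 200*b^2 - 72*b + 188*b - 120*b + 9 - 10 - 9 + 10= 20*b^2 - 4*b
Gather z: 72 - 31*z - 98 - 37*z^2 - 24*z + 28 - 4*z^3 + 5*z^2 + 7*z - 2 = -4*z^3 - 32*z^2 - 48*z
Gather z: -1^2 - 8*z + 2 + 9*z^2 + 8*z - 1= 9*z^2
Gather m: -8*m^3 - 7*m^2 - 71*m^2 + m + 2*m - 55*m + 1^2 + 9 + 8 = -8*m^3 - 78*m^2 - 52*m + 18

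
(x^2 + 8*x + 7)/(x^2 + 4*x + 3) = (x + 7)/(x + 3)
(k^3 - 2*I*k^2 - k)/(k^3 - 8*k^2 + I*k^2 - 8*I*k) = (k^2 - 2*I*k - 1)/(k^2 + k*(-8 + I) - 8*I)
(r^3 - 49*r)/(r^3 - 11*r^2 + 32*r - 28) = r*(r + 7)/(r^2 - 4*r + 4)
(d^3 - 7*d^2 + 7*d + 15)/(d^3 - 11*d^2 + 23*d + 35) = (d - 3)/(d - 7)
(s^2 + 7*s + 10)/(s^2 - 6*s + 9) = (s^2 + 7*s + 10)/(s^2 - 6*s + 9)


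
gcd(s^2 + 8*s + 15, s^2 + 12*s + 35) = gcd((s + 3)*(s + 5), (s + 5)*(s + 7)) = s + 5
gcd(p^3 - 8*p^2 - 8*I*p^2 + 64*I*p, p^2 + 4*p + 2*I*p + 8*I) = 1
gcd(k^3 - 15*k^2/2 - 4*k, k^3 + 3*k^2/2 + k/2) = k^2 + k/2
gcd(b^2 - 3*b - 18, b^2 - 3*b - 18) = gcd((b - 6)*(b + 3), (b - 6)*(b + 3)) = b^2 - 3*b - 18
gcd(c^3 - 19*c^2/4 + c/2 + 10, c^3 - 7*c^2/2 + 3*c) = c - 2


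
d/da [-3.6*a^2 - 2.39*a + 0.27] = -7.2*a - 2.39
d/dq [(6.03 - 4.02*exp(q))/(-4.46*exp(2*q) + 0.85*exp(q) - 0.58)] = (-17.9292*exp(2*q) + 53.7876*exp(q) - 2.7939)*exp(q)/(19.8916*exp(4*q) - 7.582*exp(3*q) + 5.8961*exp(2*q) - 0.986*exp(q) + 0.3364)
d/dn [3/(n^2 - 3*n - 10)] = 3*(3 - 2*n)/(-n^2 + 3*n + 10)^2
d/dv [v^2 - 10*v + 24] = 2*v - 10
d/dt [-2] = 0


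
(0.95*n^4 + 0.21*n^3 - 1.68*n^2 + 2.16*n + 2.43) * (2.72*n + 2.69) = 2.584*n^5 + 3.1267*n^4 - 4.0047*n^3 + 1.356*n^2 + 12.42*n + 6.5367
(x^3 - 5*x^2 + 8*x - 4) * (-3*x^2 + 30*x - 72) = -3*x^5 + 45*x^4 - 246*x^3 + 612*x^2 - 696*x + 288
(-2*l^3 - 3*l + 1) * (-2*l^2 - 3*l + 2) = 4*l^5 + 6*l^4 + 2*l^3 + 7*l^2 - 9*l + 2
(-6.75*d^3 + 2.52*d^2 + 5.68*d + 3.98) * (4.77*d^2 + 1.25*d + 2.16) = -32.1975*d^5 + 3.5829*d^4 + 15.6636*d^3 + 31.5278*d^2 + 17.2438*d + 8.5968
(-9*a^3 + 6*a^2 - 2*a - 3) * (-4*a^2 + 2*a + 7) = 36*a^5 - 42*a^4 - 43*a^3 + 50*a^2 - 20*a - 21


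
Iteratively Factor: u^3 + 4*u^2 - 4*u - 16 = (u + 2)*(u^2 + 2*u - 8) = (u + 2)*(u + 4)*(u - 2)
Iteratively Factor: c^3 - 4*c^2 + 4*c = (c - 2)*(c^2 - 2*c) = (c - 2)^2*(c)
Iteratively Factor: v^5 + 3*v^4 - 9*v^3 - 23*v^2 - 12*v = (v)*(v^4 + 3*v^3 - 9*v^2 - 23*v - 12) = v*(v + 4)*(v^3 - v^2 - 5*v - 3) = v*(v + 1)*(v + 4)*(v^2 - 2*v - 3) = v*(v + 1)^2*(v + 4)*(v - 3)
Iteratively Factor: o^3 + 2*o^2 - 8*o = (o + 4)*(o^2 - 2*o) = (o - 2)*(o + 4)*(o)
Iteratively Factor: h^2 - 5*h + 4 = (h - 1)*(h - 4)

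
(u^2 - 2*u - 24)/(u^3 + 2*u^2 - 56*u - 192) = (u - 6)/(u^2 - 2*u - 48)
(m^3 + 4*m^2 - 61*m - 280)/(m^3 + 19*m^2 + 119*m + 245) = (m - 8)/(m + 7)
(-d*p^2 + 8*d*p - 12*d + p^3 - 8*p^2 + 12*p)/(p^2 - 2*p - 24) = (-d*p + 2*d + p^2 - 2*p)/(p + 4)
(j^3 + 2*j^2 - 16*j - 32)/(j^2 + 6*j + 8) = j - 4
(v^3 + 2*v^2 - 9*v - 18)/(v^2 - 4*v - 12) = (v^2 - 9)/(v - 6)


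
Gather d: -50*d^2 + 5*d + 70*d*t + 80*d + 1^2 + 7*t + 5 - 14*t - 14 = -50*d^2 + d*(70*t + 85) - 7*t - 8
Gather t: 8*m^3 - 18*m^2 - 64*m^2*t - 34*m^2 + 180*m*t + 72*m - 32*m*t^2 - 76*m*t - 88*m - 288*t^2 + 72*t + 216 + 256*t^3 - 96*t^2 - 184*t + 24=8*m^3 - 52*m^2 - 16*m + 256*t^3 + t^2*(-32*m - 384) + t*(-64*m^2 + 104*m - 112) + 240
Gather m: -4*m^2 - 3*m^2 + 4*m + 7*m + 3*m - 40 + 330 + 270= -7*m^2 + 14*m + 560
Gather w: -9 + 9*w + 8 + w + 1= 10*w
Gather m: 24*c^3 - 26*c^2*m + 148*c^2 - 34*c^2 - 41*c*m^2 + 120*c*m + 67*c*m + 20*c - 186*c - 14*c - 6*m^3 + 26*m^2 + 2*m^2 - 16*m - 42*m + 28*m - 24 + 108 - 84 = 24*c^3 + 114*c^2 - 180*c - 6*m^3 + m^2*(28 - 41*c) + m*(-26*c^2 + 187*c - 30)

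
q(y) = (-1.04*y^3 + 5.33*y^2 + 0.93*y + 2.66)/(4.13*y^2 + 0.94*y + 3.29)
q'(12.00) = -0.25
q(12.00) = -1.67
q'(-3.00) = -0.29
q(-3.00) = 2.02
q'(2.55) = -0.23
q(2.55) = 0.69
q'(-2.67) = -0.31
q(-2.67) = 1.92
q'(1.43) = -0.13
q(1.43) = 0.91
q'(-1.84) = -0.38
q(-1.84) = 1.64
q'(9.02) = -0.25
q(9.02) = -0.92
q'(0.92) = 0.01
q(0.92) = 0.94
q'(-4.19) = -0.27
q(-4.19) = 2.35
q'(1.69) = -0.17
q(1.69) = 0.87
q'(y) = (-8.26*y - 0.94)*(-1.04*y^3 + 5.33*y^2 + 0.93*y + 2.66)/(4.13*y^2 + 0.94*y + 3.29)^2 + (-3.12*y^2 + 10.66*y + 0.93)/(4.13*y^2 + 0.94*y + 3.29) = (-4.2952*y^4 - 1.9552*y^3 - 9.0955*y^2 + 13.0998*y + 0.5593)/(17.0569*y^4 + 7.7644*y^3 + 28.059*y^2 + 6.1852*y + 10.8241)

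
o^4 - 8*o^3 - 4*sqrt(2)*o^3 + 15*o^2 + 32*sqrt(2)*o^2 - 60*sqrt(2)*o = o*(o - 5)*(o - 3)*(o - 4*sqrt(2))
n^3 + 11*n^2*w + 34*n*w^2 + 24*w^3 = (n + w)*(n + 4*w)*(n + 6*w)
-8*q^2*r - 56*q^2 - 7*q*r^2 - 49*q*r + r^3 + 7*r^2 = (-8*q + r)*(q + r)*(r + 7)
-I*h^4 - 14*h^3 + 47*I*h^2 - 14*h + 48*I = (h - 8*I)*(h - 6*I)*(h - I)*(-I*h + 1)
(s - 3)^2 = s^2 - 6*s + 9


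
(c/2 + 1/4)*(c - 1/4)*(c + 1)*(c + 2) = c^4/2 + 13*c^3/8 + 21*c^2/16 + c/16 - 1/8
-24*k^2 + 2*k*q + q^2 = (-4*k + q)*(6*k + q)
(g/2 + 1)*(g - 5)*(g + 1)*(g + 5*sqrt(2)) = g^4/2 - g^3 + 5*sqrt(2)*g^3/2 - 5*sqrt(2)*g^2 - 13*g^2/2 - 65*sqrt(2)*g/2 - 5*g - 25*sqrt(2)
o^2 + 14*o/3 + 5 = (o + 5/3)*(o + 3)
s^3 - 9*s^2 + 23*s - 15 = (s - 5)*(s - 3)*(s - 1)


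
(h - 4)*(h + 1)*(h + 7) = h^3 + 4*h^2 - 25*h - 28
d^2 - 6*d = d*(d - 6)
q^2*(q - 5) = q^3 - 5*q^2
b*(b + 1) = b^2 + b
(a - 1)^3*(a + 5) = a^4 + 2*a^3 - 12*a^2 + 14*a - 5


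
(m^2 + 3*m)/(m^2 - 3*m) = (m + 3)/(m - 3)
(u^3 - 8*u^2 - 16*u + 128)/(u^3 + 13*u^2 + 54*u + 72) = (u^2 - 12*u + 32)/(u^2 + 9*u + 18)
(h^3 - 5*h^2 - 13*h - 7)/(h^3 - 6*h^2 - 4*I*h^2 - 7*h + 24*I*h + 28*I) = (h + 1)/(h - 4*I)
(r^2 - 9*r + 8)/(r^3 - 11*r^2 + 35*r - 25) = (r - 8)/(r^2 - 10*r + 25)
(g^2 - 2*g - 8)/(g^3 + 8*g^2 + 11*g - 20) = (g^2 - 2*g - 8)/(g^3 + 8*g^2 + 11*g - 20)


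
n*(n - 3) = n^2 - 3*n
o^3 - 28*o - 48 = (o - 6)*(o + 2)*(o + 4)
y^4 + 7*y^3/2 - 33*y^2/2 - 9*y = y*(y - 3)*(y + 1/2)*(y + 6)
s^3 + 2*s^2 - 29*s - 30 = (s - 5)*(s + 1)*(s + 6)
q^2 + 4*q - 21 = (q - 3)*(q + 7)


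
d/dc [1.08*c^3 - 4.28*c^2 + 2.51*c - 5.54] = 3.24*c^2 - 8.56*c + 2.51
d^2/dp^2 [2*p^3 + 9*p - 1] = 12*p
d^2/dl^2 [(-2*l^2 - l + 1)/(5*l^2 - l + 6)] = 2*(-35*l^3 + 255*l^2 + 75*l - 107)/(125*l^6 - 75*l^5 + 465*l^4 - 181*l^3 + 558*l^2 - 108*l + 216)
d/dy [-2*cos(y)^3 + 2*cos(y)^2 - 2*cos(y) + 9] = 2*(3*cos(y)^2 - 2*cos(y) + 1)*sin(y)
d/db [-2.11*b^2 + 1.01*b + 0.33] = 1.01 - 4.22*b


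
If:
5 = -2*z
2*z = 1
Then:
No Solution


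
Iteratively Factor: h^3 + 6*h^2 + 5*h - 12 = (h - 1)*(h^2 + 7*h + 12) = (h - 1)*(h + 4)*(h + 3)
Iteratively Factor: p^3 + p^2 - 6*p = (p)*(p^2 + p - 6) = p*(p - 2)*(p + 3)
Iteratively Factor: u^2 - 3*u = (u)*(u - 3)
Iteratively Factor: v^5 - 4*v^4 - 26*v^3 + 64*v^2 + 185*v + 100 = (v + 1)*(v^4 - 5*v^3 - 21*v^2 + 85*v + 100) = (v + 1)*(v + 4)*(v^3 - 9*v^2 + 15*v + 25) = (v - 5)*(v + 1)*(v + 4)*(v^2 - 4*v - 5) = (v - 5)*(v + 1)^2*(v + 4)*(v - 5)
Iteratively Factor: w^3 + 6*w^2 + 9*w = (w)*(w^2 + 6*w + 9) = w*(w + 3)*(w + 3)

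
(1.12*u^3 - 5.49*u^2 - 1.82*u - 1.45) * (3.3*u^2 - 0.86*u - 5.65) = 3.696*u^5 - 19.0802*u^4 - 7.6126*u^3 + 27.7987*u^2 + 11.53*u + 8.1925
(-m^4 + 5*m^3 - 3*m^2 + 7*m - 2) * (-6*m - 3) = 6*m^5 - 27*m^4 + 3*m^3 - 33*m^2 - 9*m + 6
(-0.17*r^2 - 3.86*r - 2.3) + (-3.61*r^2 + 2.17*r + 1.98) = -3.78*r^2 - 1.69*r - 0.32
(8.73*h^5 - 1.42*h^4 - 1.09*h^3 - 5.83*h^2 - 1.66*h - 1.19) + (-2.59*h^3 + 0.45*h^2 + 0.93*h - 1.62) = 8.73*h^5 - 1.42*h^4 - 3.68*h^3 - 5.38*h^2 - 0.73*h - 2.81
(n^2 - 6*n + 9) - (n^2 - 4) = 13 - 6*n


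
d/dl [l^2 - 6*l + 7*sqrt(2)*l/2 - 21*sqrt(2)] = 2*l - 6 + 7*sqrt(2)/2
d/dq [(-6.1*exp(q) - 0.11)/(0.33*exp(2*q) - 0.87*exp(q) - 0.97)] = (2.013*exp(2*q) + 0.0726000000000004*exp(q) + 5.8213)*exp(q)/(0.1089*exp(4*q) - 0.5742*exp(3*q) + 0.1167*exp(2*q) + 1.6878*exp(q) + 0.9409)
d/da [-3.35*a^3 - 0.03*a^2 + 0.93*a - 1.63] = -10.05*a^2 - 0.06*a + 0.93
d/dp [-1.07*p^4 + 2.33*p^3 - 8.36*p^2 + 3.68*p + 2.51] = -4.28*p^3 + 6.99*p^2 - 16.72*p + 3.68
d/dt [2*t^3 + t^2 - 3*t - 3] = 6*t^2 + 2*t - 3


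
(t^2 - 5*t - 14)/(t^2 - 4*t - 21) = (t + 2)/(t + 3)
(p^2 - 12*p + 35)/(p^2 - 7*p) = (p - 5)/p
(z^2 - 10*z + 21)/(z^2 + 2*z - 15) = (z - 7)/(z + 5)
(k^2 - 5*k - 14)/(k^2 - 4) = (k - 7)/(k - 2)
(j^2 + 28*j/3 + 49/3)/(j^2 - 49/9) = 3*(j + 7)/(3*j - 7)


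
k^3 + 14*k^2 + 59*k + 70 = (k + 2)*(k + 5)*(k + 7)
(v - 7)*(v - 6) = v^2 - 13*v + 42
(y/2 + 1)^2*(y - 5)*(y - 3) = y^4/4 - y^3 - 13*y^2/4 + 7*y + 15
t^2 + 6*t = t*(t + 6)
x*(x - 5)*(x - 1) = x^3 - 6*x^2 + 5*x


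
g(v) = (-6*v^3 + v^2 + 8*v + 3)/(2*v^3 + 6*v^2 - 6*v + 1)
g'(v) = (-18*v^2 + 2*v + 8)/(2*v^3 + 6*v^2 - 6*v + 1) + (-6*v^2 - 12*v + 6)*(-6*v^3 + v^2 + 8*v + 3)/(2*v^3 + 6*v^2 - 6*v + 1)^2 = 2*(-19*v^4 + 20*v^3 - 45*v^2 - 17*v + 13)/(4*v^6 + 24*v^5 + 12*v^4 - 68*v^3 + 48*v^2 - 12*v + 1)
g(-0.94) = 0.13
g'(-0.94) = -0.80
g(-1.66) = 1.09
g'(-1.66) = -1.89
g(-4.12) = -33.05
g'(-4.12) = -99.82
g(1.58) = -0.38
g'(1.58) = -1.60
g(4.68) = -1.79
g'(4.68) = -0.17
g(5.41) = -1.90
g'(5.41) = -0.14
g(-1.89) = 1.58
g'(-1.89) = -2.40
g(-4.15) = -30.33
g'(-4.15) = -82.51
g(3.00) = -1.38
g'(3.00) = -0.35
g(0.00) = 3.00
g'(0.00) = 26.00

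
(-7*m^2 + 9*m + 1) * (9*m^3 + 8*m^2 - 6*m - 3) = -63*m^5 + 25*m^4 + 123*m^3 - 25*m^2 - 33*m - 3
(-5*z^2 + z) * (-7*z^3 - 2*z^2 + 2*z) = 35*z^5 + 3*z^4 - 12*z^3 + 2*z^2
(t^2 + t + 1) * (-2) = -2*t^2 - 2*t - 2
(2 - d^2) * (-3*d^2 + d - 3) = 3*d^4 - d^3 - 3*d^2 + 2*d - 6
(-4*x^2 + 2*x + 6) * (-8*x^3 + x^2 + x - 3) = 32*x^5 - 20*x^4 - 50*x^3 + 20*x^2 - 18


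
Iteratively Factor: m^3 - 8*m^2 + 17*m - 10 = (m - 2)*(m^2 - 6*m + 5) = (m - 2)*(m - 1)*(m - 5)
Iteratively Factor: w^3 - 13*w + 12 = (w - 1)*(w^2 + w - 12) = (w - 3)*(w - 1)*(w + 4)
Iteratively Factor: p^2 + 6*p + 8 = (p + 4)*(p + 2)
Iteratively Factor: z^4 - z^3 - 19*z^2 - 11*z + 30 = (z + 2)*(z^3 - 3*z^2 - 13*z + 15) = (z - 5)*(z + 2)*(z^2 + 2*z - 3) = (z - 5)*(z + 2)*(z + 3)*(z - 1)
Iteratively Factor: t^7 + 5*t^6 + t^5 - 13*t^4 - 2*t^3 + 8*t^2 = (t)*(t^6 + 5*t^5 + t^4 - 13*t^3 - 2*t^2 + 8*t) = t*(t - 1)*(t^5 + 6*t^4 + 7*t^3 - 6*t^2 - 8*t) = t*(t - 1)*(t + 1)*(t^4 + 5*t^3 + 2*t^2 - 8*t) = t*(t - 1)*(t + 1)*(t + 2)*(t^3 + 3*t^2 - 4*t) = t*(t - 1)^2*(t + 1)*(t + 2)*(t^2 + 4*t) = t*(t - 1)^2*(t + 1)*(t + 2)*(t + 4)*(t)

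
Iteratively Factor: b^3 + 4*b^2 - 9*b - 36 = (b + 3)*(b^2 + b - 12) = (b - 3)*(b + 3)*(b + 4)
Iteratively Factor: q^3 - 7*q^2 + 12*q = (q - 4)*(q^2 - 3*q) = q*(q - 4)*(q - 3)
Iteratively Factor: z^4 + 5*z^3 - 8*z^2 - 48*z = (z)*(z^3 + 5*z^2 - 8*z - 48) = z*(z + 4)*(z^2 + z - 12) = z*(z - 3)*(z + 4)*(z + 4)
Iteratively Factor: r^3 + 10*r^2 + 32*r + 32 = (r + 4)*(r^2 + 6*r + 8) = (r + 2)*(r + 4)*(r + 4)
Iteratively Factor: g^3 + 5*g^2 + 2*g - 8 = (g - 1)*(g^2 + 6*g + 8) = (g - 1)*(g + 4)*(g + 2)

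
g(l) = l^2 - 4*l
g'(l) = 2*l - 4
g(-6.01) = 60.16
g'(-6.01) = -16.02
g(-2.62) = 17.34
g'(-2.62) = -9.24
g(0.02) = -0.08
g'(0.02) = -3.96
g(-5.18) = 47.55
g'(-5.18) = -14.36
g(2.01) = -4.00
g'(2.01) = 0.02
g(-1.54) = 8.53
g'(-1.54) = -7.08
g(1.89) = -3.99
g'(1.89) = -0.22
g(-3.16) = 22.63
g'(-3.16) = -10.32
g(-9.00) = 117.00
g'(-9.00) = -22.00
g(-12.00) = 192.00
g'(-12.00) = -28.00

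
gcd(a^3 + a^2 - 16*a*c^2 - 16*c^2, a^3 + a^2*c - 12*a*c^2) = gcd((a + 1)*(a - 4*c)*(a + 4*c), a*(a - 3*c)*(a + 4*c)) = a + 4*c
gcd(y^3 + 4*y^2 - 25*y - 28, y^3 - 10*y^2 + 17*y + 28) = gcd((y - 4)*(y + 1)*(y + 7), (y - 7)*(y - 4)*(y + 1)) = y^2 - 3*y - 4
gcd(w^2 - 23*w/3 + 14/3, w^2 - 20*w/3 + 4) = w - 2/3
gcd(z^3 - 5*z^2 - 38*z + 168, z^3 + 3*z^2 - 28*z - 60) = z + 6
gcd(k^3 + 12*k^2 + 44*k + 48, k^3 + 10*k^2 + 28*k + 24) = k^2 + 8*k + 12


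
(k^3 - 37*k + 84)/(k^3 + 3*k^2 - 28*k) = (k - 3)/k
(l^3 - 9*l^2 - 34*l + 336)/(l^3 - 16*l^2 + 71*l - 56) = (l + 6)/(l - 1)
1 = 1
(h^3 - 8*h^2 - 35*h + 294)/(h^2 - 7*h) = h - 1 - 42/h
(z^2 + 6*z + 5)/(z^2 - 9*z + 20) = (z^2 + 6*z + 5)/(z^2 - 9*z + 20)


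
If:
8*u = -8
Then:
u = -1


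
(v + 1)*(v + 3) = v^2 + 4*v + 3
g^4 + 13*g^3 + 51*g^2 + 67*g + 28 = (g + 1)^2*(g + 4)*(g + 7)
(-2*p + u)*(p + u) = -2*p^2 - p*u + u^2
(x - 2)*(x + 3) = x^2 + x - 6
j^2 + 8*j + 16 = (j + 4)^2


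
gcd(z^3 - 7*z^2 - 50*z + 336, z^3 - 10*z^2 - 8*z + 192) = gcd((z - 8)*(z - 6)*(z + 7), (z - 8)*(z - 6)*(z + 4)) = z^2 - 14*z + 48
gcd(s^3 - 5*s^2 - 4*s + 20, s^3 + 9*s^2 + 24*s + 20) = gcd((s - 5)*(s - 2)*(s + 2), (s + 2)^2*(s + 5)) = s + 2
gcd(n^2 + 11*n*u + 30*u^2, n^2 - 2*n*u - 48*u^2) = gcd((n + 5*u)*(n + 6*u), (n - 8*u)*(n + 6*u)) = n + 6*u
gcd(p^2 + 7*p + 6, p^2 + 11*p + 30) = p + 6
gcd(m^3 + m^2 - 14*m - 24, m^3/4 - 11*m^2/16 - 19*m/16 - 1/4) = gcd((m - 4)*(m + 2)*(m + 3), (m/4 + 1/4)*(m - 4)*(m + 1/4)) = m - 4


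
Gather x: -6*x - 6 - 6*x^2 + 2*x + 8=-6*x^2 - 4*x + 2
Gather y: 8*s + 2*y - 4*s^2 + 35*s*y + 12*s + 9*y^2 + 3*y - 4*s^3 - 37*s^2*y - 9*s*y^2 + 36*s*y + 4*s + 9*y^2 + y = -4*s^3 - 4*s^2 + 24*s + y^2*(18 - 9*s) + y*(-37*s^2 + 71*s + 6)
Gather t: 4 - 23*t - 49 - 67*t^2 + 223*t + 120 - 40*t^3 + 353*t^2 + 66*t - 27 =-40*t^3 + 286*t^2 + 266*t + 48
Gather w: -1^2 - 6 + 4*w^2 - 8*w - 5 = 4*w^2 - 8*w - 12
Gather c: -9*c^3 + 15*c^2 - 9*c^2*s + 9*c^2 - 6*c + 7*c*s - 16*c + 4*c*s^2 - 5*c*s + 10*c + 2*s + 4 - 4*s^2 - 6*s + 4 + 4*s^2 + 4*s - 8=-9*c^3 + c^2*(24 - 9*s) + c*(4*s^2 + 2*s - 12)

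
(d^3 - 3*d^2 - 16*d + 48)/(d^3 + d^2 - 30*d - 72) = (d^2 - 7*d + 12)/(d^2 - 3*d - 18)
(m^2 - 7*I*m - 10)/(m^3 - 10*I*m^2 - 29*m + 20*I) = (m - 2*I)/(m^2 - 5*I*m - 4)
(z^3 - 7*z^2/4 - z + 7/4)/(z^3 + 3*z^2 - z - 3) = (z - 7/4)/(z + 3)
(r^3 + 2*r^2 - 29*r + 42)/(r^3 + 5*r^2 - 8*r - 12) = (r^2 + 4*r - 21)/(r^2 + 7*r + 6)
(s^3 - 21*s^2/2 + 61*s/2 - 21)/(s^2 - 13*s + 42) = (2*s^2 - 9*s + 7)/(2*(s - 7))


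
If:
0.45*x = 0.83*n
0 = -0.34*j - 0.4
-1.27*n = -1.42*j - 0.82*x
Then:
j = -1.18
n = 6.89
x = 12.71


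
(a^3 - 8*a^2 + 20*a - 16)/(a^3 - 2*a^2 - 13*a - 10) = (-a^3 + 8*a^2 - 20*a + 16)/(-a^3 + 2*a^2 + 13*a + 10)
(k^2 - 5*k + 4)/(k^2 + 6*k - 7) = (k - 4)/(k + 7)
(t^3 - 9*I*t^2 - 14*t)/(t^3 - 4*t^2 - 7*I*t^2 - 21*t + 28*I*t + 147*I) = t*(t - 2*I)/(t^2 - 4*t - 21)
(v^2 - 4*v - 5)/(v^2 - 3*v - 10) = (v + 1)/(v + 2)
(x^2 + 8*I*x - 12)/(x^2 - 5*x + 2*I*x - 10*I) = (x + 6*I)/(x - 5)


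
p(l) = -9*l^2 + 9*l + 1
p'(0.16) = 6.12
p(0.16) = 2.21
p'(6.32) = -104.76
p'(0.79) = -5.22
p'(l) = 9 - 18*l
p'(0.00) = 9.00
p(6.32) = -301.60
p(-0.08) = 0.22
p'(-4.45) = 89.10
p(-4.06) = -183.89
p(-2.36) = -70.37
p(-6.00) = -377.00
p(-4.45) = -217.27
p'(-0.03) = 9.54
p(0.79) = 2.49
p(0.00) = 1.00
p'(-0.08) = 10.44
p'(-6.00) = 117.00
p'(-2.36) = 51.48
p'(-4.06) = 82.08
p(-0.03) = 0.72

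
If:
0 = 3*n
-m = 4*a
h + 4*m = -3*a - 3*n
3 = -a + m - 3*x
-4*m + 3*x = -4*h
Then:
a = 1/21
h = 13/21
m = -4/21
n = 0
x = -68/63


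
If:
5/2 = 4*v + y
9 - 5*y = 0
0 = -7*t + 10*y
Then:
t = 18/7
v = 7/40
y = 9/5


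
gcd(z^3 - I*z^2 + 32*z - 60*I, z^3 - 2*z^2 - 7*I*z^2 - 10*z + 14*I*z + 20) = z^2 - 7*I*z - 10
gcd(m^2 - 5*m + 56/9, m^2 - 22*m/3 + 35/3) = m - 7/3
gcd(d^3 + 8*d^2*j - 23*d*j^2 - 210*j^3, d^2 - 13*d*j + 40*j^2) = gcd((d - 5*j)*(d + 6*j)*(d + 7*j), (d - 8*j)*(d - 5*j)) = d - 5*j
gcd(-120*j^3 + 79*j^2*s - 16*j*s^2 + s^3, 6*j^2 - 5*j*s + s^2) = -3*j + s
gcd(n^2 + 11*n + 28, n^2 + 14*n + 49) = n + 7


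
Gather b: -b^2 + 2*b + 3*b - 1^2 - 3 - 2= -b^2 + 5*b - 6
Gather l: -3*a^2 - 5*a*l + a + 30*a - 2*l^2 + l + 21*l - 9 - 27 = -3*a^2 + 31*a - 2*l^2 + l*(22 - 5*a) - 36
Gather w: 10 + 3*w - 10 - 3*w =0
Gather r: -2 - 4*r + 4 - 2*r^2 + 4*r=2 - 2*r^2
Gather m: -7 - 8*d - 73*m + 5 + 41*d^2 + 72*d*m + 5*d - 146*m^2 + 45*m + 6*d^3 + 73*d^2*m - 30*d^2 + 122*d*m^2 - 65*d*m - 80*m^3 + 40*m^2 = 6*d^3 + 11*d^2 - 3*d - 80*m^3 + m^2*(122*d - 106) + m*(73*d^2 + 7*d - 28) - 2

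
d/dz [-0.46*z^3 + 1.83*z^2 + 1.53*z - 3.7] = -1.38*z^2 + 3.66*z + 1.53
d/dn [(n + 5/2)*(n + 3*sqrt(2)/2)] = 2*n + 3*sqrt(2)/2 + 5/2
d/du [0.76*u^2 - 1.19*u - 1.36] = 1.52*u - 1.19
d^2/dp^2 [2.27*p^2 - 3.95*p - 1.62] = 4.54000000000000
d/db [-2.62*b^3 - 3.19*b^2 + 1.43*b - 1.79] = -7.86*b^2 - 6.38*b + 1.43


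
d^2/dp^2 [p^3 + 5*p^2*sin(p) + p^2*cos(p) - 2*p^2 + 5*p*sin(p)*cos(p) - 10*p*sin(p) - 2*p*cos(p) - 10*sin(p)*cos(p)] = -5*p^2*sin(p) - p^2*cos(p) + 6*p*sin(p) - 10*p*sin(2*p) + 22*p*cos(p) + 6*p + 14*sin(p) + 20*sin(2*p) - 18*cos(p) + 10*cos(2*p) - 4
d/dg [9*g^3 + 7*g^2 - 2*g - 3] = 27*g^2 + 14*g - 2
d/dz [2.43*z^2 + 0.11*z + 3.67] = 4.86*z + 0.11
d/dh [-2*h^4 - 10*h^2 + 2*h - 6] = -8*h^3 - 20*h + 2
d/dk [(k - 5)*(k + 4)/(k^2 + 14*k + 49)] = 3*(5*k + 11)/(k^3 + 21*k^2 + 147*k + 343)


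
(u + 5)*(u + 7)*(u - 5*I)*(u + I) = u^4 + 12*u^3 - 4*I*u^3 + 40*u^2 - 48*I*u^2 + 60*u - 140*I*u + 175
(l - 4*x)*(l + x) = l^2 - 3*l*x - 4*x^2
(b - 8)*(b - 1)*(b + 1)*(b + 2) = b^4 - 6*b^3 - 17*b^2 + 6*b + 16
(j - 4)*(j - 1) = j^2 - 5*j + 4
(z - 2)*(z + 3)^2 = z^3 + 4*z^2 - 3*z - 18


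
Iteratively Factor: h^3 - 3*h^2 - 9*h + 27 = (h - 3)*(h^2 - 9) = (h - 3)*(h + 3)*(h - 3)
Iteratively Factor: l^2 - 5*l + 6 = (l - 2)*(l - 3)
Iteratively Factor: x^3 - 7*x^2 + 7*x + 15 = (x + 1)*(x^2 - 8*x + 15) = (x - 3)*(x + 1)*(x - 5)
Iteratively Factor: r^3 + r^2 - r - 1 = (r + 1)*(r^2 - 1) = (r - 1)*(r + 1)*(r + 1)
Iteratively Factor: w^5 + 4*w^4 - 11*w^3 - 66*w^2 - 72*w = (w + 2)*(w^4 + 2*w^3 - 15*w^2 - 36*w) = (w - 4)*(w + 2)*(w^3 + 6*w^2 + 9*w) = w*(w - 4)*(w + 2)*(w^2 + 6*w + 9) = w*(w - 4)*(w + 2)*(w + 3)*(w + 3)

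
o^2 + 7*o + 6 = (o + 1)*(o + 6)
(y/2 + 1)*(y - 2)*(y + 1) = y^3/2 + y^2/2 - 2*y - 2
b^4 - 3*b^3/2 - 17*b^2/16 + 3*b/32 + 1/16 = (b - 2)*(b - 1/4)*(b + 1/4)*(b + 1/2)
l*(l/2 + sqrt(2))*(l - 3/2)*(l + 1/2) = l^4/2 - l^3/2 + sqrt(2)*l^3 - sqrt(2)*l^2 - 3*l^2/8 - 3*sqrt(2)*l/4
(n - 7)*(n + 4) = n^2 - 3*n - 28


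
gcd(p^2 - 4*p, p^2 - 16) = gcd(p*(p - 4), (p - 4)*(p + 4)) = p - 4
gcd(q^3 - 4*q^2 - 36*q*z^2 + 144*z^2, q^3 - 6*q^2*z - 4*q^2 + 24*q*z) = -q^2 + 6*q*z + 4*q - 24*z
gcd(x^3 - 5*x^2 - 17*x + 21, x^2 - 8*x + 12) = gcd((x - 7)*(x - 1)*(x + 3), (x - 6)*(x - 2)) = 1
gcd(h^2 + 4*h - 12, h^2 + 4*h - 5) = 1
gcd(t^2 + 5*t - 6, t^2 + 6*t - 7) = t - 1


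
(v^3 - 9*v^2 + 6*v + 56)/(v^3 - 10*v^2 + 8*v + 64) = (v - 7)/(v - 8)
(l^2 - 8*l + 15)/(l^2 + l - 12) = (l - 5)/(l + 4)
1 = 1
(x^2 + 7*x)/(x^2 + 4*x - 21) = x/(x - 3)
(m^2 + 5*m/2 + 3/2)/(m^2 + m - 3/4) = 2*(m + 1)/(2*m - 1)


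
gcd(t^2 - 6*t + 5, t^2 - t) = t - 1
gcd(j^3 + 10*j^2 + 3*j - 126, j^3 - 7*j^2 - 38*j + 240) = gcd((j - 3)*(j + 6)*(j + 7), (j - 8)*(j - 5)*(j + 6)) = j + 6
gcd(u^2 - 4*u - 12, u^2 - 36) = u - 6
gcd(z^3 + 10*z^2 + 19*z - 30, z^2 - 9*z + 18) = 1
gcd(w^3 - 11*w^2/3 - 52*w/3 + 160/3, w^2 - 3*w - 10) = w - 5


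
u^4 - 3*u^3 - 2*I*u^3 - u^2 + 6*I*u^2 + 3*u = u*(u - 3)*(u - I)^2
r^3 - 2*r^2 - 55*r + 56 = (r - 8)*(r - 1)*(r + 7)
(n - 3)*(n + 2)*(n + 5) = n^3 + 4*n^2 - 11*n - 30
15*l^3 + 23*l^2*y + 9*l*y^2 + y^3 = (l + y)*(3*l + y)*(5*l + y)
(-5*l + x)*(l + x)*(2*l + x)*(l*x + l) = -10*l^4*x - 10*l^4 - 13*l^3*x^2 - 13*l^3*x - 2*l^2*x^3 - 2*l^2*x^2 + l*x^4 + l*x^3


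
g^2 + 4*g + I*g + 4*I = (g + 4)*(g + I)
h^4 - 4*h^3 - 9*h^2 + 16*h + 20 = (h - 5)*(h - 2)*(h + 1)*(h + 2)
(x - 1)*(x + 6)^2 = x^3 + 11*x^2 + 24*x - 36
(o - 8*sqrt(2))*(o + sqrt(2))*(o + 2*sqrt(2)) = o^3 - 5*sqrt(2)*o^2 - 44*o - 32*sqrt(2)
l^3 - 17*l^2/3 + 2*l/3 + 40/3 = (l - 5)*(l - 2)*(l + 4/3)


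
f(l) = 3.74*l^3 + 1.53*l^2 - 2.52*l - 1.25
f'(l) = 11.22*l^2 + 3.06*l - 2.52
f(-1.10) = -1.60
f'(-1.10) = 7.69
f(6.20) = 933.29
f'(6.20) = 447.75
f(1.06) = 2.25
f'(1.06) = 13.33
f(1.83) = 22.18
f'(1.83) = 40.65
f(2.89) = 94.52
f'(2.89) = 100.03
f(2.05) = 32.23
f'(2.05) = 50.91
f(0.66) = -1.17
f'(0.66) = 4.39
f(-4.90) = -392.17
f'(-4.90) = 251.88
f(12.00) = 6651.55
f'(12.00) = 1649.88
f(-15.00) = -12241.70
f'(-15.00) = 2476.08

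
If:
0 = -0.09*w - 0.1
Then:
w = -1.11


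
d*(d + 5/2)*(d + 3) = d^3 + 11*d^2/2 + 15*d/2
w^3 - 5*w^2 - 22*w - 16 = (w - 8)*(w + 1)*(w + 2)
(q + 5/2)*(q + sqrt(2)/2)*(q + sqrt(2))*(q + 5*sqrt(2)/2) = q^4 + 5*q^3/2 + 4*sqrt(2)*q^3 + 17*q^2/2 + 10*sqrt(2)*q^2 + 5*sqrt(2)*q/2 + 85*q/4 + 25*sqrt(2)/4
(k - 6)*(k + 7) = k^2 + k - 42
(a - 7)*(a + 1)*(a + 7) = a^3 + a^2 - 49*a - 49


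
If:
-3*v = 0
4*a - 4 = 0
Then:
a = 1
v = 0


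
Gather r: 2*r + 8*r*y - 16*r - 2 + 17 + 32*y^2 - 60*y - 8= r*(8*y - 14) + 32*y^2 - 60*y + 7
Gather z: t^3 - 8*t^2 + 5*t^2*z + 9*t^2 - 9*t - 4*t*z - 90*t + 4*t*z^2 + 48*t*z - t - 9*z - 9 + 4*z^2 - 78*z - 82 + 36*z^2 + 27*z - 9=t^3 + t^2 - 100*t + z^2*(4*t + 40) + z*(5*t^2 + 44*t - 60) - 100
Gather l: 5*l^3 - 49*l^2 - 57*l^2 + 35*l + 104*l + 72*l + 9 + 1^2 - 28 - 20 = 5*l^3 - 106*l^2 + 211*l - 38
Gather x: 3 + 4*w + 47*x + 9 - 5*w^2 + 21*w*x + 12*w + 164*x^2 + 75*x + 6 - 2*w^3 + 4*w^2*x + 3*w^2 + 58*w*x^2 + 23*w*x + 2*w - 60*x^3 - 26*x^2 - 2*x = -2*w^3 - 2*w^2 + 18*w - 60*x^3 + x^2*(58*w + 138) + x*(4*w^2 + 44*w + 120) + 18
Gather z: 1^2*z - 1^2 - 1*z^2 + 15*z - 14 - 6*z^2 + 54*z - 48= -7*z^2 + 70*z - 63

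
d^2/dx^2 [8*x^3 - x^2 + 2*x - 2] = 48*x - 2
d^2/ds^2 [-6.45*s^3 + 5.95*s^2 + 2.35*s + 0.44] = 11.9 - 38.7*s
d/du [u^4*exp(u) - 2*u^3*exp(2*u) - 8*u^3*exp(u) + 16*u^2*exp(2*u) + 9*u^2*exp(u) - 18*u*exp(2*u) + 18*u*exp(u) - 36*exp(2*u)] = (u^4 - 4*u^3*exp(u) - 4*u^3 + 26*u^2*exp(u) - 15*u^2 - 4*u*exp(u) + 36*u - 90*exp(u) + 18)*exp(u)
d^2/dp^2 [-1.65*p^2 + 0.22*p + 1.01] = -3.30000000000000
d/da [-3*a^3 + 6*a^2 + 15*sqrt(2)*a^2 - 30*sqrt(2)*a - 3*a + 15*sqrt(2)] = -9*a^2 + 12*a + 30*sqrt(2)*a - 30*sqrt(2) - 3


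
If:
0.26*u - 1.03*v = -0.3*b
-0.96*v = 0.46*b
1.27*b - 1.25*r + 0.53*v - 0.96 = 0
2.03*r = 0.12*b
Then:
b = 1.02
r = 0.06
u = -3.11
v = -0.49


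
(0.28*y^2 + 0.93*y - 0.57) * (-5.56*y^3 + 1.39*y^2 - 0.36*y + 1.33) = -1.5568*y^5 - 4.7816*y^4 + 4.3611*y^3 - 0.7547*y^2 + 1.4421*y - 0.7581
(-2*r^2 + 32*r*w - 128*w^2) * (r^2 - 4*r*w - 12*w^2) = -2*r^4 + 40*r^3*w - 232*r^2*w^2 + 128*r*w^3 + 1536*w^4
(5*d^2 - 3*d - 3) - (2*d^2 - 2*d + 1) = 3*d^2 - d - 4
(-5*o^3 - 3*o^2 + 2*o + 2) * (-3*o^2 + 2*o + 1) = 15*o^5 - o^4 - 17*o^3 - 5*o^2 + 6*o + 2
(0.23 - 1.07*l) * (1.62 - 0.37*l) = 0.3959*l^2 - 1.8185*l + 0.3726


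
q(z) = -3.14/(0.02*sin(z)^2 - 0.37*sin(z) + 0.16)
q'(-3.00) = 25.83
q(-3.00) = -14.77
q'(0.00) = -45.38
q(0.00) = -19.62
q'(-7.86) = 0.03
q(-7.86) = -5.71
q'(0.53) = -1969.33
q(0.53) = 143.14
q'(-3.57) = 10628.26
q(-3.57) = -322.21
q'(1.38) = -5.82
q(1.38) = 17.06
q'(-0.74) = -5.25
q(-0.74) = -7.50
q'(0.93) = -41.43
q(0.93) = 25.37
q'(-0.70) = -5.75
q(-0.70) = -7.72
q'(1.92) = 12.36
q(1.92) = 18.47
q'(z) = -3.14*(-0.04*sin(z)*cos(z) + 0.37*cos(z))/(0.02*sin(z)^2 - 0.37*sin(z) + 0.16)^2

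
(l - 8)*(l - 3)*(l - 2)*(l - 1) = l^4 - 14*l^3 + 59*l^2 - 94*l + 48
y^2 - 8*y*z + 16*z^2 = (y - 4*z)^2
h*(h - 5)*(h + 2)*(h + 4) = h^4 + h^3 - 22*h^2 - 40*h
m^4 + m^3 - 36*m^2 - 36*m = m*(m - 6)*(m + 1)*(m + 6)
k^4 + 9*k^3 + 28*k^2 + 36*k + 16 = (k + 1)*(k + 2)^2*(k + 4)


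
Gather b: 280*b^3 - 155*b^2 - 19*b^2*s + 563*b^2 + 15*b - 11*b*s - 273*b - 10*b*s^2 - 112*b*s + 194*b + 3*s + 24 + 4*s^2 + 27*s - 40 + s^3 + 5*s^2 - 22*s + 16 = 280*b^3 + b^2*(408 - 19*s) + b*(-10*s^2 - 123*s - 64) + s^3 + 9*s^2 + 8*s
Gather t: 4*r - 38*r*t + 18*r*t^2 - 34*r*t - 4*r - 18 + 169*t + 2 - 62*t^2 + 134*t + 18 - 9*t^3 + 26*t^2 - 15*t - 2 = -9*t^3 + t^2*(18*r - 36) + t*(288 - 72*r)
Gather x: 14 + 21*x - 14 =21*x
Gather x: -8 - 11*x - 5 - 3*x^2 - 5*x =-3*x^2 - 16*x - 13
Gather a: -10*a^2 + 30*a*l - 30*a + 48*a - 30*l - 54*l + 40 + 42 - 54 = -10*a^2 + a*(30*l + 18) - 84*l + 28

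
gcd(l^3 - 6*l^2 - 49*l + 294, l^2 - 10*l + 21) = l - 7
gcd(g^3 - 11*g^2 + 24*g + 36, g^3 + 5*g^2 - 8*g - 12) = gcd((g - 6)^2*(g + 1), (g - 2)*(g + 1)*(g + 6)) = g + 1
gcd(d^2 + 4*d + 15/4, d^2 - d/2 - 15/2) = d + 5/2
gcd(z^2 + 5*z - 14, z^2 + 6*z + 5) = 1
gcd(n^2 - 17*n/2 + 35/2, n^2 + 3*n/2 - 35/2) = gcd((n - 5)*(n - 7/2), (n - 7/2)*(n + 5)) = n - 7/2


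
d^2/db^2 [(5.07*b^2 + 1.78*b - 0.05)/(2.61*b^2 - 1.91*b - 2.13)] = (74.79999*b^3 + 167.070276*b^2 + 60.868854*b + 30.600278)/(17.779581*b^6 - 39.033333*b^5 - 14.964696*b^4 + 56.741707*b^3 + 12.212568*b^2 - 25.996437*b - 9.663597)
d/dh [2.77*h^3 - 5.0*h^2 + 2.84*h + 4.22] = 8.31*h^2 - 10.0*h + 2.84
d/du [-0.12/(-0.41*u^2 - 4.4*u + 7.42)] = (-0.0984*u - 0.528)/(0.41*u^2 + 4.4*u - 7.42)^2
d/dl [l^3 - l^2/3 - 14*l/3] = 3*l^2 - 2*l/3 - 14/3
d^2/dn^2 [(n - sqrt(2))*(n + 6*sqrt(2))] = 2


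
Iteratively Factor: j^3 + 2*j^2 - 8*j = (j + 4)*(j^2 - 2*j) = (j - 2)*(j + 4)*(j)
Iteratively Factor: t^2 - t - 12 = (t + 3)*(t - 4)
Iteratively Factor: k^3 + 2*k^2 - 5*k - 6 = (k - 2)*(k^2 + 4*k + 3) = (k - 2)*(k + 1)*(k + 3)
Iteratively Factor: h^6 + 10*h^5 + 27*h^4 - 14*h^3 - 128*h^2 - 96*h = (h - 2)*(h^5 + 12*h^4 + 51*h^3 + 88*h^2 + 48*h) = (h - 2)*(h + 4)*(h^4 + 8*h^3 + 19*h^2 + 12*h) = (h - 2)*(h + 3)*(h + 4)*(h^3 + 5*h^2 + 4*h) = (h - 2)*(h + 1)*(h + 3)*(h + 4)*(h^2 + 4*h) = (h - 2)*(h + 1)*(h + 3)*(h + 4)^2*(h)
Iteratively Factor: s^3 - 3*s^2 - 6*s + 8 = (s - 4)*(s^2 + s - 2) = (s - 4)*(s + 2)*(s - 1)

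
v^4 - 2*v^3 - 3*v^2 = v^2*(v - 3)*(v + 1)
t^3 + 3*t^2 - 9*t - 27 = (t - 3)*(t + 3)^2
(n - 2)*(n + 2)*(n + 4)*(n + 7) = n^4 + 11*n^3 + 24*n^2 - 44*n - 112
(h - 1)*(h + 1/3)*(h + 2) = h^3 + 4*h^2/3 - 5*h/3 - 2/3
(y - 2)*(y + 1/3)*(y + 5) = y^3 + 10*y^2/3 - 9*y - 10/3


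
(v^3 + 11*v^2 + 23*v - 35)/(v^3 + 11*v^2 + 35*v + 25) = (v^2 + 6*v - 7)/(v^2 + 6*v + 5)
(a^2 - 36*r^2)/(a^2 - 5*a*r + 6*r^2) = (a^2 - 36*r^2)/(a^2 - 5*a*r + 6*r^2)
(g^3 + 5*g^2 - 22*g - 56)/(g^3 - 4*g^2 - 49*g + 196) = (g + 2)/(g - 7)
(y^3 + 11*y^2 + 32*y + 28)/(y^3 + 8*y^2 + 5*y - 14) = (y + 2)/(y - 1)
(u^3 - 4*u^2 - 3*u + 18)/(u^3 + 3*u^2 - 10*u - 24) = (u - 3)/(u + 4)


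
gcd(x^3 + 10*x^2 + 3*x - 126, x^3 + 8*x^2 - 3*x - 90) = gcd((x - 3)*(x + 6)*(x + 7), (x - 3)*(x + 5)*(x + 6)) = x^2 + 3*x - 18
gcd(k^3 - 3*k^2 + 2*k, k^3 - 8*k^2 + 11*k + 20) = 1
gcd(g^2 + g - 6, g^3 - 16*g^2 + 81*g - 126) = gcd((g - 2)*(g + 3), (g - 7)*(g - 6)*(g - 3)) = 1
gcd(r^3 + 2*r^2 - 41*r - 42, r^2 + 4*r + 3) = r + 1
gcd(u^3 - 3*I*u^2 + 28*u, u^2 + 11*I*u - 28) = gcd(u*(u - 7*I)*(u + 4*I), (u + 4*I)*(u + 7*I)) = u + 4*I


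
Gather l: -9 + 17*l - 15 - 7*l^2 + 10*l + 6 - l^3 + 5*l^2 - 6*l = -l^3 - 2*l^2 + 21*l - 18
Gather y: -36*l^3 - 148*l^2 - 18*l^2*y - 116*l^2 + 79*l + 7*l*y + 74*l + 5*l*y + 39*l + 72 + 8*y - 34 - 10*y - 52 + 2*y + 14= -36*l^3 - 264*l^2 + 192*l + y*(-18*l^2 + 12*l)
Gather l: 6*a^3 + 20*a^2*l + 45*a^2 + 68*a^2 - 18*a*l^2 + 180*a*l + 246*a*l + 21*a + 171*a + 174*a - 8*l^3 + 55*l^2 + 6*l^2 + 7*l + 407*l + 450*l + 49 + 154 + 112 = 6*a^3 + 113*a^2 + 366*a - 8*l^3 + l^2*(61 - 18*a) + l*(20*a^2 + 426*a + 864) + 315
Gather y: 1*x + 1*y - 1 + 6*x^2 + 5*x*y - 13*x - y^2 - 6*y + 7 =6*x^2 - 12*x - y^2 + y*(5*x - 5) + 6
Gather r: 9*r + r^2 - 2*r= r^2 + 7*r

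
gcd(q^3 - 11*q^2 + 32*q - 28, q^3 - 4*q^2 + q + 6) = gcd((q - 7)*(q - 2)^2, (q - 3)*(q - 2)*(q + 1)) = q - 2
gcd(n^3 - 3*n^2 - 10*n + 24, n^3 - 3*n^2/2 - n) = n - 2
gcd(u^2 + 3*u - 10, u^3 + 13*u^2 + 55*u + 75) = u + 5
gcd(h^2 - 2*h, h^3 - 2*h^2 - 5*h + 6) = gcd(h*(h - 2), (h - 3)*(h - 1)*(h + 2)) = 1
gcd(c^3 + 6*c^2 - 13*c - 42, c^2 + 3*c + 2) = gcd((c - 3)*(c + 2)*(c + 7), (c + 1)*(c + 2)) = c + 2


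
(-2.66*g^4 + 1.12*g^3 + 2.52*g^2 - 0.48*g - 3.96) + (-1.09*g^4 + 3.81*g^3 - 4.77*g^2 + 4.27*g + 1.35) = -3.75*g^4 + 4.93*g^3 - 2.25*g^2 + 3.79*g - 2.61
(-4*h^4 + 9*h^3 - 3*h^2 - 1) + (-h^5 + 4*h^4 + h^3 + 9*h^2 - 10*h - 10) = -h^5 + 10*h^3 + 6*h^2 - 10*h - 11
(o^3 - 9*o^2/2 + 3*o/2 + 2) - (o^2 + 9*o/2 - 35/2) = o^3 - 11*o^2/2 - 3*o + 39/2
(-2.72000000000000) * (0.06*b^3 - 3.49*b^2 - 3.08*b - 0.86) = -0.1632*b^3 + 9.4928*b^2 + 8.3776*b + 2.3392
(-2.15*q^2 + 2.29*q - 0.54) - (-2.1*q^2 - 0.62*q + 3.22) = -0.0499999999999998*q^2 + 2.91*q - 3.76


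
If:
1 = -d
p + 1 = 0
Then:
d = -1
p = -1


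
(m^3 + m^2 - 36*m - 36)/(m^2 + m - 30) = (m^2 - 5*m - 6)/(m - 5)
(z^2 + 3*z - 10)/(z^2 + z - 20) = (z - 2)/(z - 4)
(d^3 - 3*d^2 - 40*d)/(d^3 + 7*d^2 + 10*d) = (d - 8)/(d + 2)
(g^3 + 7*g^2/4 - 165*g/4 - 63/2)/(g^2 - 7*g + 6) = (4*g^2 + 31*g + 21)/(4*(g - 1))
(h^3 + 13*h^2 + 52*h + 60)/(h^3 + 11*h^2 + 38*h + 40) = (h + 6)/(h + 4)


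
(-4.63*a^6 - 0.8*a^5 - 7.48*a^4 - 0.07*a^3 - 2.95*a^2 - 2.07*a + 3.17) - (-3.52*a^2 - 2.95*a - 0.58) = -4.63*a^6 - 0.8*a^5 - 7.48*a^4 - 0.07*a^3 + 0.57*a^2 + 0.88*a + 3.75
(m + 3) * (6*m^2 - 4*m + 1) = 6*m^3 + 14*m^2 - 11*m + 3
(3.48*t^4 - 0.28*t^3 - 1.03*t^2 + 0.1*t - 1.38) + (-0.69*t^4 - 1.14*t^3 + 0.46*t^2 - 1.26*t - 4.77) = 2.79*t^4 - 1.42*t^3 - 0.57*t^2 - 1.16*t - 6.15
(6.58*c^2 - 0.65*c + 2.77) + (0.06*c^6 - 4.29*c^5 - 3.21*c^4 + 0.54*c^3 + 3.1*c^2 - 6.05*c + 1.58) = 0.06*c^6 - 4.29*c^5 - 3.21*c^4 + 0.54*c^3 + 9.68*c^2 - 6.7*c + 4.35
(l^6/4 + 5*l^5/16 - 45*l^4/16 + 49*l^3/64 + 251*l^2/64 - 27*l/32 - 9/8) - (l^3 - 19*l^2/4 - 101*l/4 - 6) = l^6/4 + 5*l^5/16 - 45*l^4/16 - 15*l^3/64 + 555*l^2/64 + 781*l/32 + 39/8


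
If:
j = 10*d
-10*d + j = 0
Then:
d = j/10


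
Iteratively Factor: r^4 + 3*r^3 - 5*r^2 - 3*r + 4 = (r + 4)*(r^3 - r^2 - r + 1) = (r - 1)*(r + 4)*(r^2 - 1) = (r - 1)^2*(r + 4)*(r + 1)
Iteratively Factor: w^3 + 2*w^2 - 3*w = (w)*(w^2 + 2*w - 3) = w*(w + 3)*(w - 1)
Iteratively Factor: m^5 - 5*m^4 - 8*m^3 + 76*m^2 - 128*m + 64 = (m + 4)*(m^4 - 9*m^3 + 28*m^2 - 36*m + 16) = (m - 2)*(m + 4)*(m^3 - 7*m^2 + 14*m - 8) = (m - 2)*(m - 1)*(m + 4)*(m^2 - 6*m + 8) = (m - 2)^2*(m - 1)*(m + 4)*(m - 4)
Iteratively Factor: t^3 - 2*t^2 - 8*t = (t + 2)*(t^2 - 4*t) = t*(t + 2)*(t - 4)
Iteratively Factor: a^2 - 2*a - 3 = (a - 3)*(a + 1)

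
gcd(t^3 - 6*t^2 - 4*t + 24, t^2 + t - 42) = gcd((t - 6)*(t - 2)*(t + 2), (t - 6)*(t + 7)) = t - 6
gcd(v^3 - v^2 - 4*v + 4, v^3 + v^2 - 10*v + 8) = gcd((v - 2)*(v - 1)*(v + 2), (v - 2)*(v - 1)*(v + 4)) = v^2 - 3*v + 2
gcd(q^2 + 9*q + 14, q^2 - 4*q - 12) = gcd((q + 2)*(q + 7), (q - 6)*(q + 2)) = q + 2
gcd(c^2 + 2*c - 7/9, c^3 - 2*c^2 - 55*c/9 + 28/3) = c + 7/3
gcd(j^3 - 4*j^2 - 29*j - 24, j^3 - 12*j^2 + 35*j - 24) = j - 8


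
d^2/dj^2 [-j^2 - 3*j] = -2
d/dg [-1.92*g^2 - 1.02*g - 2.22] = -3.84*g - 1.02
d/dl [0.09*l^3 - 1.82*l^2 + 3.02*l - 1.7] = 0.27*l^2 - 3.64*l + 3.02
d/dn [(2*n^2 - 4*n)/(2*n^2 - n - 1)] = 2*(3*n^2 - 2*n + 2)/(4*n^4 - 4*n^3 - 3*n^2 + 2*n + 1)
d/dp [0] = 0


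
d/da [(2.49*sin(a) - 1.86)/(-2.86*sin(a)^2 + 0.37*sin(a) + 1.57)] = (7.1214*sin(a)^2 - 10.6392*sin(a) + 4.5975)*cos(a)/(8.1796*sin(a)^4 - 2.1164*sin(a)^3 - 8.8435*sin(a)^2 + 1.1618*sin(a) + 2.4649)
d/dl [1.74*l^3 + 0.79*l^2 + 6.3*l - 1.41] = 5.22*l^2 + 1.58*l + 6.3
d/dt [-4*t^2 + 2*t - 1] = 2 - 8*t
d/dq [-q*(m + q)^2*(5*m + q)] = -5*m^3 - 22*m^2*q - 21*m*q^2 - 4*q^3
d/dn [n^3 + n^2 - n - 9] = 3*n^2 + 2*n - 1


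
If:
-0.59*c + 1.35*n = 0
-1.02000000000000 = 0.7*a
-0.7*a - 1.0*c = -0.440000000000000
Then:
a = -1.46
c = 1.46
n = 0.64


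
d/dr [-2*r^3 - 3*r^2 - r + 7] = -6*r^2 - 6*r - 1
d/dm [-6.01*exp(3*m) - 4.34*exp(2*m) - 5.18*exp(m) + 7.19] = (-18.03*exp(2*m) - 8.68*exp(m) - 5.18)*exp(m)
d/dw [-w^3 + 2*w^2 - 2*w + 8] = -3*w^2 + 4*w - 2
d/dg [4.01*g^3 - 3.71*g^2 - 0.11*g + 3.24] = 12.03*g^2 - 7.42*g - 0.11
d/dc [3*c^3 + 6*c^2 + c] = 9*c^2 + 12*c + 1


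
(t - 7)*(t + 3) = t^2 - 4*t - 21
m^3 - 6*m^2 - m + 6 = (m - 6)*(m - 1)*(m + 1)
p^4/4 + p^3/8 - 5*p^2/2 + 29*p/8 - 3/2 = (p/4 + 1)*(p - 3/2)*(p - 1)^2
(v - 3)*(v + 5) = v^2 + 2*v - 15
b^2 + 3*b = b*(b + 3)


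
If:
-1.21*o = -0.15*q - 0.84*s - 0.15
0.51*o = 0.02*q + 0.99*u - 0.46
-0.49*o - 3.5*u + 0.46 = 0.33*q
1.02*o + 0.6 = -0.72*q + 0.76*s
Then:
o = -0.41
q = -0.90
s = -0.61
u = 0.27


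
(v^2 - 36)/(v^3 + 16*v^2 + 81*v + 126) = (v - 6)/(v^2 + 10*v + 21)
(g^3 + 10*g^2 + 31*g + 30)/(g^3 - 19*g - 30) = (g + 5)/(g - 5)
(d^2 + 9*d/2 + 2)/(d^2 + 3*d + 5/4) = 2*(d + 4)/(2*d + 5)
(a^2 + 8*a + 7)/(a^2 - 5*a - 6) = (a + 7)/(a - 6)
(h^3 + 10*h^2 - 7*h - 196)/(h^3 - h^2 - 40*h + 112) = (h + 7)/(h - 4)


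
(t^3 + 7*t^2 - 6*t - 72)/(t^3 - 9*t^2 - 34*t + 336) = (t^2 + t - 12)/(t^2 - 15*t + 56)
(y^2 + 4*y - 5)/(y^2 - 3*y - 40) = (y - 1)/(y - 8)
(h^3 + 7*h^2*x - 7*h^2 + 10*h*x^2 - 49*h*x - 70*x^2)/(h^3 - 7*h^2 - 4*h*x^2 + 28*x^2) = (-h - 5*x)/(-h + 2*x)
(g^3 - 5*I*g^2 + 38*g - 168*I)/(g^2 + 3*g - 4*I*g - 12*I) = (g^2 - I*g + 42)/(g + 3)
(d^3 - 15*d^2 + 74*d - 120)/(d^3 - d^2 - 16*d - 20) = (d^2 - 10*d + 24)/(d^2 + 4*d + 4)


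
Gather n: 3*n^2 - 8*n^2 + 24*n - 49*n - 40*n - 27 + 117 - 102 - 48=-5*n^2 - 65*n - 60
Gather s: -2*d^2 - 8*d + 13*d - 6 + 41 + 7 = -2*d^2 + 5*d + 42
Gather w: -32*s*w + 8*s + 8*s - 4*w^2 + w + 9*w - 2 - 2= 16*s - 4*w^2 + w*(10 - 32*s) - 4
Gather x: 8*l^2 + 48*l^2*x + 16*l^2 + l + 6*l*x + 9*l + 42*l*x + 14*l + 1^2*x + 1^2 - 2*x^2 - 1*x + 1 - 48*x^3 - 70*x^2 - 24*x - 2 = 24*l^2 + 24*l - 48*x^3 - 72*x^2 + x*(48*l^2 + 48*l - 24)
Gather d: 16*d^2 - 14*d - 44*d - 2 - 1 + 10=16*d^2 - 58*d + 7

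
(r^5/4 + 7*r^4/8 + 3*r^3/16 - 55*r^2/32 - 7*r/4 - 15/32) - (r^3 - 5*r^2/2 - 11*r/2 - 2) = r^5/4 + 7*r^4/8 - 13*r^3/16 + 25*r^2/32 + 15*r/4 + 49/32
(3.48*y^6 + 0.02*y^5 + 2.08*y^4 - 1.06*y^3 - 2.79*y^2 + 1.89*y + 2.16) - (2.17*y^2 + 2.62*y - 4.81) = 3.48*y^6 + 0.02*y^5 + 2.08*y^4 - 1.06*y^3 - 4.96*y^2 - 0.73*y + 6.97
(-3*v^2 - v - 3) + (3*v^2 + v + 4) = 1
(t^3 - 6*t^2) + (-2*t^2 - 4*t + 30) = t^3 - 8*t^2 - 4*t + 30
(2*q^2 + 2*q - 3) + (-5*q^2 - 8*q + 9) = -3*q^2 - 6*q + 6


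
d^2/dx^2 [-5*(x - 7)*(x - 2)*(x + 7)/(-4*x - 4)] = 5*(x^3 + 3*x^2 + 3*x + 145)/(2*(x^3 + 3*x^2 + 3*x + 1))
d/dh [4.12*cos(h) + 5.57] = -4.12*sin(h)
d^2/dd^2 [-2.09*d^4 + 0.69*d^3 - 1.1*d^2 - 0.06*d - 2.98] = -25.08*d^2 + 4.14*d - 2.2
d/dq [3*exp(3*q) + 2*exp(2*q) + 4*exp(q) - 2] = (9*exp(2*q) + 4*exp(q) + 4)*exp(q)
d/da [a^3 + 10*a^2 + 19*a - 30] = 3*a^2 + 20*a + 19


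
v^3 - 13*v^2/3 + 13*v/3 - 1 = (v - 3)*(v - 1)*(v - 1/3)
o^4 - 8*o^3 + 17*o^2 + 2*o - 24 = (o - 4)*(o - 3)*(o - 2)*(o + 1)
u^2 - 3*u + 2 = (u - 2)*(u - 1)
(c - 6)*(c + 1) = c^2 - 5*c - 6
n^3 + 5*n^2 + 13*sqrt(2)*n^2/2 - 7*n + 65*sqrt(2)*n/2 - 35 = (n + 5)*(n - sqrt(2)/2)*(n + 7*sqrt(2))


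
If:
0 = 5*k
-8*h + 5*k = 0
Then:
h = 0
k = 0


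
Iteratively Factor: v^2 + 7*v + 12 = (v + 3)*(v + 4)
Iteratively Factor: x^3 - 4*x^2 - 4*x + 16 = (x - 4)*(x^2 - 4) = (x - 4)*(x - 2)*(x + 2)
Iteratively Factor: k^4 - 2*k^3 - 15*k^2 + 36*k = (k)*(k^3 - 2*k^2 - 15*k + 36) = k*(k - 3)*(k^2 + k - 12) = k*(k - 3)*(k + 4)*(k - 3)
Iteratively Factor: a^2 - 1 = (a + 1)*(a - 1)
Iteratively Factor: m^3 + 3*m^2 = (m + 3)*(m^2) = m*(m + 3)*(m)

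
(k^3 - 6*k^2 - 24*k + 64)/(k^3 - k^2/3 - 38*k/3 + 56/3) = 3*(k - 8)/(3*k - 7)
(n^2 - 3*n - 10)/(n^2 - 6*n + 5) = (n + 2)/(n - 1)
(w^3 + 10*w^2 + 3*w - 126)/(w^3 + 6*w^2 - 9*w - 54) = (w + 7)/(w + 3)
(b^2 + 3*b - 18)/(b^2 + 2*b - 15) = (b + 6)/(b + 5)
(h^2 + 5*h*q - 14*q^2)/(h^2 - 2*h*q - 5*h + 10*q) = (h + 7*q)/(h - 5)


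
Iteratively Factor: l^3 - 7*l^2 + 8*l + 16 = (l + 1)*(l^2 - 8*l + 16) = (l - 4)*(l + 1)*(l - 4)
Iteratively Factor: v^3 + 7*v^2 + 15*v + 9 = (v + 3)*(v^2 + 4*v + 3) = (v + 3)^2*(v + 1)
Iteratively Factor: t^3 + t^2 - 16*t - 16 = (t - 4)*(t^2 + 5*t + 4) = (t - 4)*(t + 4)*(t + 1)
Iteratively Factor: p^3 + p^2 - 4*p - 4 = (p - 2)*(p^2 + 3*p + 2) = (p - 2)*(p + 2)*(p + 1)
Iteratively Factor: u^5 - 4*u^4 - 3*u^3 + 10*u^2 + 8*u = (u - 4)*(u^4 - 3*u^2 - 2*u) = (u - 4)*(u + 1)*(u^3 - u^2 - 2*u) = u*(u - 4)*(u + 1)*(u^2 - u - 2) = u*(u - 4)*(u - 2)*(u + 1)*(u + 1)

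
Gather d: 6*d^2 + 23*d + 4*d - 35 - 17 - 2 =6*d^2 + 27*d - 54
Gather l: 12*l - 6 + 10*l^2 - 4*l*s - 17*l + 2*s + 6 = 10*l^2 + l*(-4*s - 5) + 2*s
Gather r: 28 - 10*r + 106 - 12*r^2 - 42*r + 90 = -12*r^2 - 52*r + 224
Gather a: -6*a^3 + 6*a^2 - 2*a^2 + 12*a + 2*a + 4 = -6*a^3 + 4*a^2 + 14*a + 4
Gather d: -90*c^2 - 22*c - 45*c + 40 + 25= -90*c^2 - 67*c + 65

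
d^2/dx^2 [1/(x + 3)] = 2/(x + 3)^3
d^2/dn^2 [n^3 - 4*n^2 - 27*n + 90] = 6*n - 8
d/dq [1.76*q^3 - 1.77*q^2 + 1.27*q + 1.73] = 5.28*q^2 - 3.54*q + 1.27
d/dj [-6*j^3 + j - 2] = 1 - 18*j^2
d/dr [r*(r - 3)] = 2*r - 3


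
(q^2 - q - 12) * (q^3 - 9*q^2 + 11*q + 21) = q^5 - 10*q^4 + 8*q^3 + 118*q^2 - 153*q - 252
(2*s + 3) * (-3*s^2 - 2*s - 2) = -6*s^3 - 13*s^2 - 10*s - 6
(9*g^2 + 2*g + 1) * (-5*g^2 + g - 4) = -45*g^4 - g^3 - 39*g^2 - 7*g - 4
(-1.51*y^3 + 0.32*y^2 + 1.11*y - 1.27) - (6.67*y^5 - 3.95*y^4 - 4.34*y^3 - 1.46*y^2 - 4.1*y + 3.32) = -6.67*y^5 + 3.95*y^4 + 2.83*y^3 + 1.78*y^2 + 5.21*y - 4.59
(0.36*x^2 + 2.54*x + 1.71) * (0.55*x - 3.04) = 0.198*x^3 + 0.3026*x^2 - 6.7811*x - 5.1984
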